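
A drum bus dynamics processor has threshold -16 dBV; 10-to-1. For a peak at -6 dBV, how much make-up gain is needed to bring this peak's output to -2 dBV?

The peak compresses to -16 + 10/10 = -15 dBV.
To reach -2 dBV requires -2 − (-15) = 13 dB of make-up.

13 dB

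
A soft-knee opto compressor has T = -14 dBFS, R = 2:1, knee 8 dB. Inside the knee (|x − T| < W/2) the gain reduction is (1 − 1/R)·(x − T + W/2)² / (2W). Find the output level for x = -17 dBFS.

x − T + W/2 = -17 − (-14) + 4 = 1.
GR = (1 − 1/2) × 1² / 16 = 0.5 × 1 / 16 = 0.03125 dB.
Output = -17 − 0.03125 = -17.03125 dBFS.

-17.03125 dBFS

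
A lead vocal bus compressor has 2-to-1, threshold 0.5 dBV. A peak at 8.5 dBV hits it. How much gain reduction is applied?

4 dB

8.5 dBV exceeds the threshold by 8 dB.
At 2:1, output sits 8/2 = 4 dB above threshold.
So the signal is attenuated by 8 − 4 = 4 dB.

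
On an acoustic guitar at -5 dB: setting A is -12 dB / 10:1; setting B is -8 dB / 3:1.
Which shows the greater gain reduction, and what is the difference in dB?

A: 7 dB over, compressed to 0.7 dB over, so 6.3 dB of GR.
B: 3 dB over, compressed to 1 dB over, so 2 dB of GR.
A applies 4.3 dB more gain reduction.

A, by 4.3 dB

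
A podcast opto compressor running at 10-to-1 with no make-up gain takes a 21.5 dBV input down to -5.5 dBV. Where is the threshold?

-8.5 dBV

Gain reduction = 21.5 − (-5.5) = 27 dB; output overshoot = GR / (R − 1) = 27 / 9 = 3 dB.
Threshold = output − output overshoot = -5.5 − 3 = -8.5 dBV.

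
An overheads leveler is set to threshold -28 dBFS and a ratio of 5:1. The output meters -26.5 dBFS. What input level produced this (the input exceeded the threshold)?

-20.5 dBFS

That's 1.5 dB above the -28 dBFS threshold.
Before 5:1 compression the overshoot was 1.5 × 5 = 7.5 dB, so input = -28 + 7.5 = -20.5 dBFS.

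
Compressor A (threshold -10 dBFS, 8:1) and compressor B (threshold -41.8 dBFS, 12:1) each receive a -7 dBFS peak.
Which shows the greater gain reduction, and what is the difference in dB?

B, by 29.275 dB

A: 3 dB over, compressed to 0.375 dB over, so 2.625 dB of GR.
B: 34.8 dB over, compressed to 2.9 dB over, so 31.9 dB of GR.
Difference: 29.275 dB in favour of B.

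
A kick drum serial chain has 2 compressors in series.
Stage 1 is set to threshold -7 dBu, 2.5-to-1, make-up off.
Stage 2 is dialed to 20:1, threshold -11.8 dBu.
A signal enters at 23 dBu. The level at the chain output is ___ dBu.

-10.96 dBu

Stage 1: overshoot 30 dB → 30/2.5 = 12 dB → 5 dBu.
Stage 2: 5 dBu is 16.8 dB over -11.8 dBu; at 20:1 that becomes 0.84 dB over, giving -10.96 dBu.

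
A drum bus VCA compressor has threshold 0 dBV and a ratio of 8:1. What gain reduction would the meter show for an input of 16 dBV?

16 dBV exceeds the threshold by 16 dB.
A 8:1 ratio leaves 2 dB of that excess.
GR = overshoot in − overshoot out = 16 − 2 = 14 dB.

14 dB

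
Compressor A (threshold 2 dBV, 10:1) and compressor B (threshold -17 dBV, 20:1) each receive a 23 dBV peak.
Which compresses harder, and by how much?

B, by 19.1 dB

A: overshoot 21 dB → output overshoot 2.1 dB → GR 18.9 dB.
B: overshoot 40 dB → output overshoot 2 dB → GR 38 dB.
B applies 19.1 dB more gain reduction.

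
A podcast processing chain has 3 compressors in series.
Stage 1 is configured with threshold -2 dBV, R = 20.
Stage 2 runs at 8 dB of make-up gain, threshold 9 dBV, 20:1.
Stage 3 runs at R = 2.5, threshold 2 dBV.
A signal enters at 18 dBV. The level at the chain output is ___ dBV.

Stage 1: 18 dBV is 20 dB over -2 dBV; at 20:1 that becomes 1 dB over, giving -1 dBV.
Stage 2: below threshold (-1 ≤ 9); passes unchanged; make-up brings it to 7 dBV.
Stage 3: 5 dB above 2 dBV, reduced 2.5:1 to 2 dB above → 4 dBV.

4 dBV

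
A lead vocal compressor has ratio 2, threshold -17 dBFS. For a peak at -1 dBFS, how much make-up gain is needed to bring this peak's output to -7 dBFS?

Overshoot 16 dB → 16/2 = 8 dB after compression, so the compressed level is -17 + 8 = -9 dBFS.
Make-up = target − compressed = -7 − (-9) = 2 dB.

2 dB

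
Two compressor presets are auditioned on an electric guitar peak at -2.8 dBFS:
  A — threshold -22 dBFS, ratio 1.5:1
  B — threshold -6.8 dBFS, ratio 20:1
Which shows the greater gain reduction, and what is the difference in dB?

A, by 2.6 dB

A: GR = 19.2 − 19.2/1.5 = 6.4 dB.
B: GR = 4 − 4/20 = 3.8 dB.
A reduces 2.6 dB more.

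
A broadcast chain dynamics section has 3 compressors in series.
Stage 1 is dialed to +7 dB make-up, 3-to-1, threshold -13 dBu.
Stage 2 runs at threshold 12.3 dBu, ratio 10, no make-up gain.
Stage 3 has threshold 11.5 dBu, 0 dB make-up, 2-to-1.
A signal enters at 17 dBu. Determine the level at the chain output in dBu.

4 dBu

Stage 1: overshoot 30 dB → 30/3 = 10 dB → -3 dBu; +7 dB make-up → 4 dBu.
Stage 2: 4 dBu is at or below the 12.3 dBu threshold — no compression; output 4 dBu.
Stage 3: 4 dBu is at or below the 11.5 dBu threshold — no compression; output 4 dBu.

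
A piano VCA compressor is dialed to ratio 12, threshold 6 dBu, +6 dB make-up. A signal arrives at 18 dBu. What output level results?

13 dBu

Overshoot: 18 − 6 = 12 dB.
At 12:1 the overshoot is divided by 12, leaving 1 dB above threshold.
That puts the output at 7 dBu; make-up adds 6 dB, giving 13 dBu.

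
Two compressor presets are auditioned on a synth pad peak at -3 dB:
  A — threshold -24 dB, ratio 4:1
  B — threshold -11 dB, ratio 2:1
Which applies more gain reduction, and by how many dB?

A, by 11.75 dB

A: overshoot 21 dB → output overshoot 5.25 dB → GR 15.75 dB.
B: overshoot 8 dB → output overshoot 4 dB → GR 4 dB.
A applies 11.75 dB more gain reduction.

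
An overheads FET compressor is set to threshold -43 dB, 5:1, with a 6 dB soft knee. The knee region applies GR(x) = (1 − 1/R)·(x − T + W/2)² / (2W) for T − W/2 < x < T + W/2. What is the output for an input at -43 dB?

-43.6 dB

x − T + W/2 = -43 − (-43) + 3 = 3.
GR = (1 − 1/5) × 3² / 12 = 0.8 × 9 / 12 = 0.6 dB.
Output = -43 − 0.6 = -43.6 dB.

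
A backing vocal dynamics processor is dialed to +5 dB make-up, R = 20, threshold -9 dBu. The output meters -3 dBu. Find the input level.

Before make-up, the level was -3 − 5 = -8 dBu.
The compressed level sits -8 − (-9) = 1 dB over threshold.
Input overshoot = R × output overshoot = 20 dB → input = -9 + 20 = 11 dBu.

11 dBu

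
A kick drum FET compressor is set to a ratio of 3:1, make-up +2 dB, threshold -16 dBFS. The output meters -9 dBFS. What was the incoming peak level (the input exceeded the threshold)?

-1 dBFS

Before make-up, the level was -9 − 2 = -11 dBFS.
The compressed level sits -11 − (-16) = 5 dB over threshold.
Before 3:1 compression the overshoot was 5 × 3 = 15 dB, so input = -16 + 15 = -1 dBFS.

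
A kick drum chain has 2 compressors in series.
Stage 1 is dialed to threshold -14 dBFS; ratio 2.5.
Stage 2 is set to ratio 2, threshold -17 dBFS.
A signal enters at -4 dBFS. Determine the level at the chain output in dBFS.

Stage 1: -4 dBFS is 10 dB over -14 dBFS; at 2.5:1 that becomes 4 dB over, giving -10 dBFS.
Stage 2: overshoot 7 dB → 7/2 = 3.5 dB → -13.5 dBFS.

-13.5 dBFS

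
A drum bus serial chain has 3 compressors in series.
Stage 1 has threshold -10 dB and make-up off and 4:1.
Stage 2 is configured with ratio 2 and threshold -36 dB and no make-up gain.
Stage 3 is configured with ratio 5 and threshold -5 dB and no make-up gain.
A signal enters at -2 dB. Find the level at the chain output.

-22 dB

Stage 1: -2 dB is 8 dB over -10 dB; at 4:1 that becomes 2 dB over, giving -8 dB.
Stage 2: 28 dB above -36 dB, reduced 2:1 to 14 dB above → -22 dB.
Stage 3: -22 dB ≤ -5 dB, so stage 3 doesn't engage; output -22 dB.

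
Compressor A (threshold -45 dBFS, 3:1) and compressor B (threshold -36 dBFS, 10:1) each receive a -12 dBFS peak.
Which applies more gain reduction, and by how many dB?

A, by 0.4 dB

A: 33 dB over, compressed to 11 dB over, so 22 dB of GR.
B: 24 dB over, compressed to 2.4 dB over, so 21.6 dB of GR.
A reduces 0.4 dB more.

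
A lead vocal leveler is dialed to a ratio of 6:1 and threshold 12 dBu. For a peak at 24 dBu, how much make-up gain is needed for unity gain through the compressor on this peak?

10 dB

The peak compresses to 12 + 12/6 = 14 dBu.
To reach 24 dBu requires 24 − 14 = 10 dB of make-up.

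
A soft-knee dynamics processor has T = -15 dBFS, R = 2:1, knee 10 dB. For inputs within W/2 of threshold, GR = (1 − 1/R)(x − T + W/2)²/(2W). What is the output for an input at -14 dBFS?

-14.9 dBFS

x − T + W/2 = -14 − (-15) + 5 = 6.
GR = (1 − 1/2) × 6² / 20 = 0.5 × 36 / 20 = 0.9 dB.
Output = -14 − 0.9 = -14.9 dBFS.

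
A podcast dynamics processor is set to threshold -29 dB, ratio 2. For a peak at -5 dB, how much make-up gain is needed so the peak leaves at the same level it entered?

Overshoot 24 dB → 24/2 = 12 dB after compression, so the compressed level is -29 + 12 = -17 dB.
Make-up = target − compressed = -5 − (-17) = 12 dB.

12 dB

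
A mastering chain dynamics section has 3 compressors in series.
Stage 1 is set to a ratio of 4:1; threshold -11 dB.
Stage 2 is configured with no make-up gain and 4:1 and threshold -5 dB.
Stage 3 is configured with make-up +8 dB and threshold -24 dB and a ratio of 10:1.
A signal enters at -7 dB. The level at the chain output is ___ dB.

-14.6 dB

Stage 1: overshoot 4 dB → 4/4 = 1 dB → -10 dB.
Stage 2: below threshold (-10 ≤ -5); passes unchanged; output -10 dB.
Stage 3: -10 dB is 14 dB over -24 dB; at 10:1 that becomes 1.4 dB over, giving -22.6 dB; +8 dB make-up → -14.6 dB.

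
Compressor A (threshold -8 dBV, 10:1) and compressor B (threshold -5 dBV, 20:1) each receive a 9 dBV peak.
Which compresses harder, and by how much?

A: 17 dB over, compressed to 1.7 dB over, so 15.3 dB of GR.
B: 14 dB over, compressed to 0.7 dB over, so 13.3 dB of GR.
A applies 2 dB more gain reduction.

A, by 2 dB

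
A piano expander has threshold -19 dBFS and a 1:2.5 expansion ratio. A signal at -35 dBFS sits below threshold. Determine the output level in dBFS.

-59 dBFS

Undershoot = (-19) − (-35) = 16 dB.
At 1:2.5, that expands to 40 dB under threshold.
Output = -19 − 40 = -59 dBFS.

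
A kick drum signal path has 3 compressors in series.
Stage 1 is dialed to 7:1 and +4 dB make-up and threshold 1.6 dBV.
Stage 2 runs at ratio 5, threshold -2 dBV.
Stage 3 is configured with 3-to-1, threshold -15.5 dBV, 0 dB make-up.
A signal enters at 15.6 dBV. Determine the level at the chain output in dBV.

-10.36 dBV

Stage 1: 14 dB above 1.6 dBV, reduced 7:1 to 2 dB above → 3.6 dBV; +4 dB make-up → 7.6 dBV.
Stage 2: 7.6 dBV is 9.6 dB over -2 dBV; at 5:1 that becomes 1.92 dB over, giving -0.08 dBV.
Stage 3: -0.08 dBV is 15.42 dB over -15.5 dBV; at 3:1 that becomes 5.14 dB over, giving -10.36 dBV.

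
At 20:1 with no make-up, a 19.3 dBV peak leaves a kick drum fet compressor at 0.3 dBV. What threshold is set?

-0.7 dBV

Gain reduction = 19.3 − 0.3 = 19 dB; output overshoot = GR / (R − 1) = 19 / 19 = 1 dB.
Threshold = output − output overshoot = 0.3 − 1 = -0.7 dBV.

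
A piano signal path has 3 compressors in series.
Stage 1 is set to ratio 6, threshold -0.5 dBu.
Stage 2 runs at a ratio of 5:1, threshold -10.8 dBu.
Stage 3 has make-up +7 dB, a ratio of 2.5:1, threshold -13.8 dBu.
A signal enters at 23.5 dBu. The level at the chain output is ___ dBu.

-4.456 dBu

Stage 1: 24 dB above -0.5 dBu, reduced 6:1 to 4 dB above → 3.5 dBu.
Stage 2: overshoot 14.3 dB → 14.3/5 = 2.86 dB → -7.94 dBu.
Stage 3: 5.86 dB above -13.8 dBu, reduced 2.5:1 to 2.344 dB above → -11.456 dBu; +7 dB make-up → -4.456 dBu.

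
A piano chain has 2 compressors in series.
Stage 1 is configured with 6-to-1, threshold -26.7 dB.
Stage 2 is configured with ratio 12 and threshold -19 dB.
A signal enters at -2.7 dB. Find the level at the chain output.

-22.7 dB

Stage 1: 24 dB above -26.7 dB, reduced 6:1 to 4 dB above → -22.7 dB.
Stage 2: below threshold (-22.7 ≤ -19); passes unchanged; output -22.7 dB.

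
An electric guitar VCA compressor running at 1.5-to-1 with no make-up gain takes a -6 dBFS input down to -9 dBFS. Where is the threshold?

-15 dBFS

Gain reduction = -6 − (-9) = 3 dB; output overshoot = GR / (R − 1) = 3 / 0.5 = 6 dB.
Threshold = output − output overshoot = -9 − 6 = -15 dBFS.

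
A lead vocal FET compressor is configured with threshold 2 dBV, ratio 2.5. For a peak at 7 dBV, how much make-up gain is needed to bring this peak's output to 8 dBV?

Overshoot 5 dB → 5/2.5 = 2 dB after compression, so the compressed level is 2 + 2 = 4 dBV.
Make-up = target − compressed = 8 − 4 = 4 dB.

4 dB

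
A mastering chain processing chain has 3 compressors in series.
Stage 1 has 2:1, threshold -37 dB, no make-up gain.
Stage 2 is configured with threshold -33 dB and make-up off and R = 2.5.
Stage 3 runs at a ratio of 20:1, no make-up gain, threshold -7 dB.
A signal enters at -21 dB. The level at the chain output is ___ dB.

Stage 1: overshoot 16 dB → 16/2 = 8 dB → -29 dB.
Stage 2: overshoot 4 dB → 4/2.5 = 1.6 dB → -31.4 dB.
Stage 3: -31.4 dB is at or below the -7 dB threshold — no compression; output -31.4 dB.

-31.4 dB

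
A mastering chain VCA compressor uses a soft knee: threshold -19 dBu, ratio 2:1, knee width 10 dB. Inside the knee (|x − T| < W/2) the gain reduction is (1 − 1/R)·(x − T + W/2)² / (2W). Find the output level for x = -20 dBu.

x − T + W/2 = -20 − (-19) + 5 = 4.
GR = (1 − 1/2) × 4² / 20 = 0.5 × 16 / 20 = 0.4 dB.
Output = -20 − 0.4 = -20.4 dBu.

-20.4 dBu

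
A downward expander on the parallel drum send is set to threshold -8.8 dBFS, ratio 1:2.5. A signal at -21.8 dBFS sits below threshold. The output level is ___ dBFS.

-41.3 dBFS

The input is 13 dB below the -8.8 dBFS threshold.
A 1:2.5 expander multiplies undershoot by 2.5: 13 × 2.5 = 32.5 dB below threshold.
Output = -8.8 − 32.5 = -41.3 dBFS.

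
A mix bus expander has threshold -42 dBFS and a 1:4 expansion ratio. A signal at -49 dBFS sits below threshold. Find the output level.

-70 dBFS

Below threshold, a 1:4 expander applies gain = (4−1)×(T − x) of attenuation.
(4−1) × 7 = 21 dB, so output = -49 − 21 = -70 dBFS.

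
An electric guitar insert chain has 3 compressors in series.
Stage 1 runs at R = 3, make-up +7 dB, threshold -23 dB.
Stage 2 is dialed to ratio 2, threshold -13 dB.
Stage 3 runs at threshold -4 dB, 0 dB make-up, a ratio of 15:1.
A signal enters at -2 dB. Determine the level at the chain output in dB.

-11 dB

Stage 1: 21 dB above -23 dB, reduced 3:1 to 7 dB above → -16 dB; +7 dB make-up → -9 dB.
Stage 2: 4 dB above -13 dB, reduced 2:1 to 2 dB above → -11 dB.
Stage 3: -11 dB is at or below the -4 dB threshold — no compression; output -11 dB.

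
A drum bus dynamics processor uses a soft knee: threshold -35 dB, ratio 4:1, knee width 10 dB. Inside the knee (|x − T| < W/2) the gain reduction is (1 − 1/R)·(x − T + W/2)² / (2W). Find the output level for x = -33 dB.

x − T + W/2 = -33 − (-35) + 5 = 7.
GR = (1 − 1/4) × 7² / 20 = 0.75 × 49 / 20 = 1.8375 dB.
Output = -33 − 1.8375 = -34.8375 dB.

-34.8375 dB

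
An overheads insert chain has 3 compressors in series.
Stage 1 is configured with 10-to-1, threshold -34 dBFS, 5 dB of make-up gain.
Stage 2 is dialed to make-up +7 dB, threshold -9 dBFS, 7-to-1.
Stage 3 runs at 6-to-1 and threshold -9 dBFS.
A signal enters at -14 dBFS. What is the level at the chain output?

-20 dBFS

Stage 1: 20 dB above -34 dBFS, reduced 10:1 to 2 dB above → -32 dBFS; +5 dB make-up → -27 dBFS.
Stage 2: below threshold (-27 ≤ -9); passes unchanged; make-up brings it to -20 dBFS.
Stage 3: below threshold (-20 ≤ -9); passes unchanged; output -20 dBFS.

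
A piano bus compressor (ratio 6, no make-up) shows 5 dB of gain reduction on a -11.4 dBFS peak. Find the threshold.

Input is 6 dB above T (since output overshoot × R = input overshoot: (-16.4 − T)·6 = -11.4 − T gives T = -17.4 dBFS).
Check: -17.4 + (-11.4 − (-17.4))/6 = -17.4 + 1 = -16.4 dBFS. ✓

-17.4 dBFS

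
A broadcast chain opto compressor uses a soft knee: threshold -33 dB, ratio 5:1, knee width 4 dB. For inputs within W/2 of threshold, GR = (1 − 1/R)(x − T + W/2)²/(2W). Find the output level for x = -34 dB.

x − T + W/2 = -34 − (-33) + 2 = 1.
GR = (1 − 1/5) × 1² / 8 = 0.8 × 1 / 8 = 0.1 dB.
Output = -34 − 0.1 = -34.1 dB.

-34.1 dB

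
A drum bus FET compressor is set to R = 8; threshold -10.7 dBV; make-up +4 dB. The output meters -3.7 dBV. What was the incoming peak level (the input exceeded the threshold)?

13.3 dBV

Remove make-up: -3.7 − 4 = -7.7 dBV.
That's 3 dB above the -10.7 dBV threshold.
Undo the ratio: input overshoot = 3 × 8 = 24 dB, giving input = 13.3 dBV.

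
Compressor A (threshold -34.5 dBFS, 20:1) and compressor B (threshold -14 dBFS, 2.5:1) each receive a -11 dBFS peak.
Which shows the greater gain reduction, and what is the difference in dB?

A, by 20.525 dB

A: GR = 23.5 − 23.5/20 = 22.325 dB.
B: GR = 3 − 3/2.5 = 1.8 dB.
Difference: 20.525 dB in favour of A.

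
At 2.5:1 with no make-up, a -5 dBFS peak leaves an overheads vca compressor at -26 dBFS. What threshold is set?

Gain reduction = -5 − (-26) = 21 dB; output overshoot = GR / (R − 1) = 21 / 1.5 = 14 dB.
Threshold = output − output overshoot = -26 − 14 = -40 dBFS.

-40 dBFS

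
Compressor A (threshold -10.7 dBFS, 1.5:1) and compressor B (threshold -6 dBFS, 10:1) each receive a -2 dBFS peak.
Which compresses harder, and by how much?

B, by 0.7 dB

A: 8.7 dB over, compressed to 5.8 dB over, so 2.9 dB of GR.
B: 4 dB over, compressed to 0.4 dB over, so 3.6 dB of GR.
B reduces 0.7 dB more.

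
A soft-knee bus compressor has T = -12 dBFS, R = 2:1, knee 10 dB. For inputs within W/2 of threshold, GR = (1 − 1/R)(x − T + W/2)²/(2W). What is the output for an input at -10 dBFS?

-11.225 dBFS

x − T + W/2 = -10 − (-12) + 5 = 7.
GR = (1 − 1/2) × 7² / 20 = 0.5 × 49 / 20 = 1.225 dB.
Output = -10 − 1.225 = -11.225 dBFS.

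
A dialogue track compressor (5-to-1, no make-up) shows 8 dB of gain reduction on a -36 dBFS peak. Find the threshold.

Input is 10 dB above T (since output overshoot × R = input overshoot: (-44 − T)·5 = -36 − T gives T = -46 dBFS).
Check: -46 + (-36 − (-46))/5 = -46 + 2 = -44 dBFS. ✓

-46 dBFS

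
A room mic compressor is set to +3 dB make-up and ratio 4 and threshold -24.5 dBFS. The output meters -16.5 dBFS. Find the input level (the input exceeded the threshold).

Stripping the +3 dB make-up gives -19.5 dBFS at the gain stage.
The compressed level sits -19.5 − (-24.5) = 5 dB over threshold.
Before 4:1 compression the overshoot was 5 × 4 = 20 dB, so input = -24.5 + 20 = -4.5 dBFS.

-4.5 dBFS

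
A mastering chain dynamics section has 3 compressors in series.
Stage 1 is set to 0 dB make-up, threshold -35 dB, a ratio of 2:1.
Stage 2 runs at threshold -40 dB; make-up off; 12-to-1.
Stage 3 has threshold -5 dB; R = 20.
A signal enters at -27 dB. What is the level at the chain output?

-39.25 dB

Stage 1: -27 dB is 8 dB over -35 dB; at 2:1 that becomes 4 dB over, giving -31 dB.
Stage 2: overshoot 9 dB → 9/12 = 0.75 dB → -39.25 dB.
Stage 3: -39.25 dB is at or below the -5 dB threshold — no compression; output -39.25 dB.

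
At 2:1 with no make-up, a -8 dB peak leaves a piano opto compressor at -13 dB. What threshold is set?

Input is 10 dB above T (since output overshoot × R = input overshoot: (-13 − T)·2 = -8 − T gives T = -18 dB).
Check: -18 + (-8 − (-18))/2 = -18 + 5 = -13 dB. ✓

-18 dB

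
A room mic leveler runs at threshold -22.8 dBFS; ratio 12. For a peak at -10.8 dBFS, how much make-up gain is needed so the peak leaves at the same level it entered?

11 dB

The peak compresses to -22.8 + 12/12 = -21.8 dBFS.
To reach -10.8 dBFS requires -10.8 − (-21.8) = 11 dB of make-up.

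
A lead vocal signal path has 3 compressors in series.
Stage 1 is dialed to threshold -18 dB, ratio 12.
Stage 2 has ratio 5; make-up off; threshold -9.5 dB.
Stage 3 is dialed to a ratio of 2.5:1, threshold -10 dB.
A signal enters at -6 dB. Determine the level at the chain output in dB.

-17 dB

Stage 1: -6 dB is 12 dB over -18 dB; at 12:1 that becomes 1 dB over, giving -17 dB.
Stage 2: -17 dB ≤ -9.5 dB, so stage 2 doesn't engage; output -17 dB.
Stage 3: -17 dB is at or below the -10 dB threshold — no compression; output -17 dB.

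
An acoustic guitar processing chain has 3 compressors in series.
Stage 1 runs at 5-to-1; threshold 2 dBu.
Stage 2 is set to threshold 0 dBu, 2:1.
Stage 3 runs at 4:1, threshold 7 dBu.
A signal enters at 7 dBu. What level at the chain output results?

Stage 1: 7 dBu is 5 dB over 2 dBu; at 5:1 that becomes 1 dB over, giving 3 dBu.
Stage 2: 3 dB above 0 dBu, reduced 2:1 to 1.5 dB above → 1.5 dBu.
Stage 3: 1.5 dBu ≤ 7 dBu, so stage 3 doesn't engage; output 1.5 dBu.

1.5 dBu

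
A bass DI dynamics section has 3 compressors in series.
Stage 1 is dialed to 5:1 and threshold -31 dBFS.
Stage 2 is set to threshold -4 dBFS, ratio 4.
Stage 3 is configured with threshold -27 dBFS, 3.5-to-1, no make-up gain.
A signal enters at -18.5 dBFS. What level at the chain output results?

Stage 1: 12.5 dB above -31 dBFS, reduced 5:1 to 2.5 dB above → -28.5 dBFS.
Stage 2: -28.5 dBFS ≤ -4 dBFS, so stage 2 doesn't engage; output -28.5 dBFS.
Stage 3: -28.5 dBFS ≤ -27 dBFS, so stage 3 doesn't engage; output -28.5 dBFS.

-28.5 dBFS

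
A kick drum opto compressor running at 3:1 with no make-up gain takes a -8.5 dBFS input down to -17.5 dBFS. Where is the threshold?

-22 dBFS

Input is 13.5 dB above T (since output overshoot × R = input overshoot: (-17.5 − T)·3 = -8.5 − T gives T = -22 dBFS).
Check: -22 + (-8.5 − (-22))/3 = -22 + 4.5 = -17.5 dBFS. ✓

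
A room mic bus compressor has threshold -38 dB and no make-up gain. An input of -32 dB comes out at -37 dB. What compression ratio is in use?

6:1

Input overshoot = -32 − (-38) = 6 dB; output overshoot = -37 − (-38) = 1 dB.
Ratio = 6 / 1 = 6.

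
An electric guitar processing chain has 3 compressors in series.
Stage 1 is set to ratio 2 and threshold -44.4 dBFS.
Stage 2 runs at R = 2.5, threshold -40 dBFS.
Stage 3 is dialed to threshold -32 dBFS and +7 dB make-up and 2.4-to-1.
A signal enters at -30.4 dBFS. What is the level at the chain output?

Stage 1: -30.4 dBFS is 14 dB over -44.4 dBFS; at 2:1 that becomes 7 dB over, giving -37.4 dBFS.
Stage 2: 2.6 dB above -40 dBFS, reduced 2.5:1 to 1.04 dB above → -38.96 dBFS.
Stage 3: -38.96 dBFS is at or below the -32 dBFS threshold — no compression; make-up brings it to -31.96 dBFS.

-31.96 dBFS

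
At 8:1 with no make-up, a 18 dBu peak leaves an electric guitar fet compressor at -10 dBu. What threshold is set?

-14 dBu

Gain reduction = 18 − (-10) = 28 dB; output overshoot = GR / (R − 1) = 28 / 7 = 4 dB.
Threshold = output − output overshoot = -10 − 4 = -14 dBu.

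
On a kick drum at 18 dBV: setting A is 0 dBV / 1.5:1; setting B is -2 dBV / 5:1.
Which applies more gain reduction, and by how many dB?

B, by 10 dB

A: 18 dB over, compressed to 12 dB over, so 6 dB of GR.
B: 20 dB over, compressed to 4 dB over, so 16 dB of GR.
B reduces 10 dB more.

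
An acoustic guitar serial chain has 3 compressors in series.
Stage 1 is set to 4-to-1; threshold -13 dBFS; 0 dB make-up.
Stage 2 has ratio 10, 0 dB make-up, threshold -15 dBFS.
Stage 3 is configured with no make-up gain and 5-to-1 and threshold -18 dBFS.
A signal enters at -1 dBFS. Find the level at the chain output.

-17.3 dBFS

Stage 1: 12 dB above -13 dBFS, reduced 4:1 to 3 dB above → -10 dBFS.
Stage 2: 5 dB above -15 dBFS, reduced 10:1 to 0.5 dB above → -14.5 dBFS.
Stage 3: -14.5 dBFS is 3.5 dB over -18 dBFS; at 5:1 that becomes 0.7 dB over, giving -17.3 dBFS.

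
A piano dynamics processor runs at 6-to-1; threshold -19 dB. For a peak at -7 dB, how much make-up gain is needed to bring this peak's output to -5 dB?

12 dB

The peak compresses to -19 + 12/6 = -17 dB.
To reach -5 dB requires -5 − (-17) = 12 dB of make-up.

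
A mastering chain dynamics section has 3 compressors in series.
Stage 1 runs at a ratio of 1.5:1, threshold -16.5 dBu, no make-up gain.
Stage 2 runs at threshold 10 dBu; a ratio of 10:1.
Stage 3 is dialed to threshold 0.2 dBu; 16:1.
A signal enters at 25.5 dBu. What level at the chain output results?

0.821875 dBu

Stage 1: overshoot 42 dB → 42/1.5 = 28 dB → 11.5 dBu.
Stage 2: overshoot 1.5 dB → 1.5/10 = 0.15 dB → 10.15 dBu.
Stage 3: 10.15 dBu is 9.95 dB over 0.2 dBu; at 16:1 that becomes 0.621875 dB over, giving 0.821875 dBu.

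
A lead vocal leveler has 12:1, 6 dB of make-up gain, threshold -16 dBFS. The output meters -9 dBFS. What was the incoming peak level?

-4 dBFS

Stripping the +6 dB make-up gives -15 dBFS at the gain stage.
The compressed level sits -15 − (-16) = 1 dB over threshold.
Before 12:1 compression the overshoot was 1 × 12 = 12 dB, so input = -16 + 12 = -4 dBFS.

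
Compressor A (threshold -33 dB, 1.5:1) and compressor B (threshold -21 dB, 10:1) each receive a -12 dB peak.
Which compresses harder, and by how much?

B, by 1.1 dB

A: 21 dB over, compressed to 14 dB over, so 7 dB of GR.
B: 9 dB over, compressed to 0.9 dB over, so 8.1 dB of GR.
B applies 1.1 dB more gain reduction.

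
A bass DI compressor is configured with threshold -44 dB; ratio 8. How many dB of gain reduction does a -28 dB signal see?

14 dB

-28 dB exceeds the threshold by 16 dB.
A 8:1 ratio leaves 2 dB of that excess.
GR = overshoot in − overshoot out = 16 − 2 = 14 dB.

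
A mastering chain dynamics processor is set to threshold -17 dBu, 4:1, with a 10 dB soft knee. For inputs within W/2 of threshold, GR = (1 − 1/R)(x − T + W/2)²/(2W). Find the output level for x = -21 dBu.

x − T + W/2 = -21 − (-17) + 5 = 1.
GR = (1 − 1/4) × 1² / 20 = 0.75 × 1 / 20 = 0.0375 dB.
Output = -21 − 0.0375 = -21.0375 dBu.

-21.0375 dBu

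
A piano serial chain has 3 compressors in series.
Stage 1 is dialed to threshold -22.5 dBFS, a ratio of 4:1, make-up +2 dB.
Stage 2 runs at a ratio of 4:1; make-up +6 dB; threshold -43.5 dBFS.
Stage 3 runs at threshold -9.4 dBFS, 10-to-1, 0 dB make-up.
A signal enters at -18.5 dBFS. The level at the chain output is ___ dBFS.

-31.5 dBFS

Stage 1: -18.5 dBFS is 4 dB over -22.5 dBFS; at 4:1 that becomes 1 dB over, giving -21.5 dBFS; +2 dB make-up → -19.5 dBFS.
Stage 2: -19.5 dBFS is 24 dB over -43.5 dBFS; at 4:1 that becomes 6 dB over, giving -37.5 dBFS; +6 dB make-up → -31.5 dBFS.
Stage 3: -31.5 dBFS is at or below the -9.4 dBFS threshold — no compression; output -31.5 dBFS.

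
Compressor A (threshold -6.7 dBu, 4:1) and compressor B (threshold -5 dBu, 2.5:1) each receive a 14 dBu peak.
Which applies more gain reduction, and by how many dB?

A, by 4.125 dB

A: GR = 20.7 − 20.7/4 = 15.525 dB.
B: GR = 19 − 19/2.5 = 11.4 dB.
A applies 4.125 dB more gain reduction.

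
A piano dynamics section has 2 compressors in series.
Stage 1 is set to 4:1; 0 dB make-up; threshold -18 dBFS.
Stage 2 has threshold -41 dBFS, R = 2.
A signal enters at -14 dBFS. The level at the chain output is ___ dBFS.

Stage 1: 4 dB above -18 dBFS, reduced 4:1 to 1 dB above → -17 dBFS.
Stage 2: 24 dB above -41 dBFS, reduced 2:1 to 12 dB above → -29 dBFS.

-29 dBFS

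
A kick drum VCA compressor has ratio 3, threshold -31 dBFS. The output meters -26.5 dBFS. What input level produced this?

-17.5 dBFS

That's 4.5 dB above the -31 dBFS threshold.
Before 3:1 compression the overshoot was 4.5 × 3 = 13.5 dB, so input = -31 + 13.5 = -17.5 dBFS.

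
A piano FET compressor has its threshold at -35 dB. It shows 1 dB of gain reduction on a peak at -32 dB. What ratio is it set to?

Input overshoot = -32 − (-35) = 3 dB.
Output overshoot = 3 − 1 = 2 dB.
Ratio = input overshoot / output overshoot = 3 / 2 = 1.5.

1.5:1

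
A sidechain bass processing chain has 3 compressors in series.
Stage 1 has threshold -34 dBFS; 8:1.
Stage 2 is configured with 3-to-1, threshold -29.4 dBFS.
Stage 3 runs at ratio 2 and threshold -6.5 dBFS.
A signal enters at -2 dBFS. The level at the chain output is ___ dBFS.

Stage 1: 32 dB above -34 dBFS, reduced 8:1 to 4 dB above → -30 dBFS.
Stage 2: -30 dBFS is at or below the -29.4 dBFS threshold — no compression; output -30 dBFS.
Stage 3: -30 dBFS is at or below the -6.5 dBFS threshold — no compression; output -30 dBFS.

-30 dBFS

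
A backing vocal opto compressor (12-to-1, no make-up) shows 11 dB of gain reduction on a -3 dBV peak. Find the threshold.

-15 dBV

Gain reduction = -3 − (-14) = 11 dB; output overshoot = GR / (R − 1) = 11 / 11 = 1 dB.
Threshold = output − output overshoot = -14 − 1 = -15 dBV.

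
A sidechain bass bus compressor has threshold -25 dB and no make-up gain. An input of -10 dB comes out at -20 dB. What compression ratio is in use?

3:1

Input overshoot = -10 − (-25) = 15 dB; output overshoot = -20 − (-25) = 5 dB.
Ratio = 15 / 5 = 3.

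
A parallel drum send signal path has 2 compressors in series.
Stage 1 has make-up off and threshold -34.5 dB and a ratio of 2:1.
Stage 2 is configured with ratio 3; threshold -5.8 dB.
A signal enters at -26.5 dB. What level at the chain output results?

Stage 1: overshoot 8 dB → 8/2 = 4 dB → -30.5 dB.
Stage 2: -30.5 dB is at or below the -5.8 dB threshold — no compression; output -30.5 dB.

-30.5 dB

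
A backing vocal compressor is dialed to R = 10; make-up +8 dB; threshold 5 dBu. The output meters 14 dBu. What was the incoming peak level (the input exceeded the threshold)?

15 dBu

Stripping the +8 dB make-up gives 6 dBu at the gain stage.
That's 1 dB above the 5 dBu threshold.
Before 10:1 compression the overshoot was 1 × 10 = 10 dB, so input = 5 + 10 = 15 dBu.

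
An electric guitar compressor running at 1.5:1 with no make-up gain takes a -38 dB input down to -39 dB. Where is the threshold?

Input is 3 dB above T (since output overshoot × R = input overshoot: (-39 − T)·1.5 = -38 − T gives T = -41 dB).
Check: -41 + (-38 − (-41))/1.5 = -41 + 2 = -39 dB. ✓

-41 dB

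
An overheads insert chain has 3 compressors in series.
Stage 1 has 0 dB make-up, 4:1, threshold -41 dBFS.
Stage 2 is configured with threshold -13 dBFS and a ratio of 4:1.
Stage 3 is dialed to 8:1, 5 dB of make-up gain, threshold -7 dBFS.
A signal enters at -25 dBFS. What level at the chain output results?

-32 dBFS

Stage 1: overshoot 16 dB → 16/4 = 4 dB → -37 dBFS.
Stage 2: below threshold (-37 ≤ -13); passes unchanged; output -37 dBFS.
Stage 3: below threshold (-37 ≤ -7); passes unchanged; make-up brings it to -32 dBFS.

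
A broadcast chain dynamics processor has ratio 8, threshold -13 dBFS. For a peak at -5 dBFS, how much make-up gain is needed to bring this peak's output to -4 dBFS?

Without make-up, output = threshold + overshoot/8 = -13 + 1 = -12 dBFS.
Gap to target: 8 dB.

8 dB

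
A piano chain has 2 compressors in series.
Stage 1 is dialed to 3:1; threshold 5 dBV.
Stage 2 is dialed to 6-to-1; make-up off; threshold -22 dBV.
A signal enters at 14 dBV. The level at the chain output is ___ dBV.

Stage 1: 14 dBV is 9 dB over 5 dBV; at 3:1 that becomes 3 dB over, giving 8 dBV.
Stage 2: 30 dB above -22 dBV, reduced 6:1 to 5 dB above → -17 dBV.

-17 dBV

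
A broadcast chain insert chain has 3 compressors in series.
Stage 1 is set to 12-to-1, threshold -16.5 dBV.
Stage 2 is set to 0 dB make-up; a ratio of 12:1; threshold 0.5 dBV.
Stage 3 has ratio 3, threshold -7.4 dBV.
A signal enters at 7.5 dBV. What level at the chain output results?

Stage 1: overshoot 24 dB → 24/12 = 2 dB → -14.5 dBV.
Stage 2: below threshold (-14.5 ≤ 0.5); passes unchanged; output -14.5 dBV.
Stage 3: below threshold (-14.5 ≤ -7.4); passes unchanged; output -14.5 dBV.

-14.5 dBV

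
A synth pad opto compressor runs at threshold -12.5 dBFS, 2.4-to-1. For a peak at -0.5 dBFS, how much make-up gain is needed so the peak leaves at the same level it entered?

7 dB

Overshoot 12 dB → 12/2.4 = 5 dB after compression, so the compressed level is -12.5 + 5 = -7.5 dBFS.
Make-up = target − compressed = -0.5 − (-7.5) = 7 dB.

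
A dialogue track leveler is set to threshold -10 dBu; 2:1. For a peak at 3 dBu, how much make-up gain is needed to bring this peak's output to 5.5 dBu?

9 dB

The peak compresses to -10 + 13/2 = -3.5 dBu.
To reach 5.5 dBu requires 5.5 − (-3.5) = 9 dB of make-up.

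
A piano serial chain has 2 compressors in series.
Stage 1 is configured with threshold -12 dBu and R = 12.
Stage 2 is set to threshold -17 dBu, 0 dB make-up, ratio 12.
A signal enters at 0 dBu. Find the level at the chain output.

-16.5 dBu

Stage 1: 12 dB above -12 dBu, reduced 12:1 to 1 dB above → -11 dBu.
Stage 2: 6 dB above -17 dBu, reduced 12:1 to 0.5 dB above → -16.5 dBu.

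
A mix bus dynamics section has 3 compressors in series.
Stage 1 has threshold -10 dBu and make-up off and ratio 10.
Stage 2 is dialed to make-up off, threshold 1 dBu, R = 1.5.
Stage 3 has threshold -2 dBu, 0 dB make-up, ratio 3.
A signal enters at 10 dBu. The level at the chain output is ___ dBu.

-8 dBu

Stage 1: 20 dB above -10 dBu, reduced 10:1 to 2 dB above → -8 dBu.
Stage 2: -8 dBu is at or below the 1 dBu threshold — no compression; output -8 dBu.
Stage 3: below threshold (-8 ≤ -2); passes unchanged; output -8 dBu.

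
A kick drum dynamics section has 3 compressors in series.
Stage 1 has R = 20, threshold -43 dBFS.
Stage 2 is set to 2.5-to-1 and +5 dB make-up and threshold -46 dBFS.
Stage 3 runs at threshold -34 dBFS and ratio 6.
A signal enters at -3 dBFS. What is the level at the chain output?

Stage 1: 40 dB above -43 dBFS, reduced 20:1 to 2 dB above → -41 dBFS.
Stage 2: 5 dB above -46 dBFS, reduced 2.5:1 to 2 dB above → -44 dBFS; +5 dB make-up → -39 dBFS.
Stage 3: below threshold (-39 ≤ -34); passes unchanged; output -39 dBFS.

-39 dBFS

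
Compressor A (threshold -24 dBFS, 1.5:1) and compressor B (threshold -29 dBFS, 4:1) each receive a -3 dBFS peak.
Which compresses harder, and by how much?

A: 21 dB over, compressed to 14 dB over, so 7 dB of GR.
B: 26 dB over, compressed to 6.5 dB over, so 19.5 dB of GR.
B reduces 12.5 dB more.

B, by 12.5 dB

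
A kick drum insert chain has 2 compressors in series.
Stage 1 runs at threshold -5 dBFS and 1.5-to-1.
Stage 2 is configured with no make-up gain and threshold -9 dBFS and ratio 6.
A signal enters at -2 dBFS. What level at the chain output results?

-8 dBFS

Stage 1: -2 dBFS is 3 dB over -5 dBFS; at 1.5:1 that becomes 2 dB over, giving -3 dBFS.
Stage 2: overshoot 6 dB → 6/6 = 1 dB → -8 dBFS.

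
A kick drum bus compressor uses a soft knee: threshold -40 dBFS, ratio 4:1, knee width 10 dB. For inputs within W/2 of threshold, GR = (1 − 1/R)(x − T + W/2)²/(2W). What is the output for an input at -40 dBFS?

-40.9375 dBFS

x − T + W/2 = -40 − (-40) + 5 = 5.
GR = (1 − 1/4) × 5² / 20 = 0.75 × 25 / 20 = 0.9375 dB.
Output = -40 − 0.9375 = -40.9375 dBFS.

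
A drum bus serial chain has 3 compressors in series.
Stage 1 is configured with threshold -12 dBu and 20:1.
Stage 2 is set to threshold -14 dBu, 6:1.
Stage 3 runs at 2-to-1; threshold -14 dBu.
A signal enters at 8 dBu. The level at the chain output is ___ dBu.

-13.75 dBu

Stage 1: 8 dBu is 20 dB over -12 dBu; at 20:1 that becomes 1 dB over, giving -11 dBu.
Stage 2: 3 dB above -14 dBu, reduced 6:1 to 0.5 dB above → -13.5 dBu.
Stage 3: overshoot 0.5 dB → 0.5/2 = 0.25 dB → -13.75 dBu.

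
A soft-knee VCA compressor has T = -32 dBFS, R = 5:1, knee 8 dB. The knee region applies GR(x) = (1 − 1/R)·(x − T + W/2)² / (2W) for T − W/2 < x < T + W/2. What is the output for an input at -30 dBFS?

-31.8 dBFS

x − T + W/2 = -30 − (-32) + 4 = 6.
GR = (1 − 1/5) × 6² / 16 = 0.8 × 36 / 16 = 1.8 dB.
Output = -30 − 1.8 = -31.8 dBFS.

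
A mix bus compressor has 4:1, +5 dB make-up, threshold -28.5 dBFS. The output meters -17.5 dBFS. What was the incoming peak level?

Remove make-up: -17.5 − 5 = -22.5 dBFS.
The compressed level sits -22.5 − (-28.5) = 6 dB over threshold.
Undo the ratio: input overshoot = 6 × 4 = 24 dB, giving input = -4.5 dBFS.

-4.5 dBFS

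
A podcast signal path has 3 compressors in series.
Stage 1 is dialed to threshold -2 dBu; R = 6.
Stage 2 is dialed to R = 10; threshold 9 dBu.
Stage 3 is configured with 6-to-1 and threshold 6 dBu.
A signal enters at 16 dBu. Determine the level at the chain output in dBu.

1 dBu

Stage 1: overshoot 18 dB → 18/6 = 3 dB → 1 dBu.
Stage 2: 1 dBu ≤ 9 dBu, so stage 2 doesn't engage; output 1 dBu.
Stage 3: 1 dBu is at or below the 6 dBu threshold — no compression; output 1 dBu.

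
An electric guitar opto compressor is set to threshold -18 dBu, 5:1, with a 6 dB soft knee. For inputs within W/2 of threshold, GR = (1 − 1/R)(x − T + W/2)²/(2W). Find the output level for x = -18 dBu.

x − T + W/2 = -18 − (-18) + 3 = 3.
GR = (1 − 1/5) × 3² / 12 = 0.8 × 9 / 12 = 0.6 dB.
Output = -18 − 0.6 = -18.6 dBu.

-18.6 dBu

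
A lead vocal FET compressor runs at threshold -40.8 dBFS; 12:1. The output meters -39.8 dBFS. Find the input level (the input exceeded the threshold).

The compressed level sits -39.8 − (-40.8) = 1 dB over threshold.
Input overshoot = R × output overshoot = 12 dB → input = -40.8 + 12 = -28.8 dBFS.

-28.8 dBFS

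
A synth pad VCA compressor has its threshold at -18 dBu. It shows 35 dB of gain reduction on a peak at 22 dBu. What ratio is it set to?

8:1

Input overshoot = 22 − (-18) = 40 dB.
Output overshoot = 40 − 35 = 5 dB.
Ratio = input overshoot / output overshoot = 40 / 5 = 8.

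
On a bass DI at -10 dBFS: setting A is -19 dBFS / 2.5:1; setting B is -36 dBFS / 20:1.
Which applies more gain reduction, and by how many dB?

B, by 19.3 dB

A: GR = 9 − 9/2.5 = 5.4 dB.
B: GR = 26 − 26/20 = 24.7 dB.
Difference: 19.3 dB in favour of B.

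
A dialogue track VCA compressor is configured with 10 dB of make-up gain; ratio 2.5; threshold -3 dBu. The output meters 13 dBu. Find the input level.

Stripping the +10 dB make-up gives 3 dBu at the gain stage.
Post-compression overshoot = 3 − (-3) = 6 dB.
Undo the ratio: input overshoot = 6 × 2.5 = 15 dB, giving input = 12 dBu.

12 dBu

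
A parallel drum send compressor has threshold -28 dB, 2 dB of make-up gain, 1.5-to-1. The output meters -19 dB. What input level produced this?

-17.5 dB

Remove make-up: -19 − 2 = -21 dB.
The compressed level sits -21 − (-28) = 7 dB over threshold.
Input overshoot = R × output overshoot = 10.5 dB → input = -28 + 10.5 = -17.5 dB.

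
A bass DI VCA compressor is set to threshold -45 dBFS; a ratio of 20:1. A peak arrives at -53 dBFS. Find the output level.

-53 dBFS is 8 dB below the -45 dBFS threshold, so no gain reduction is applied.
Output = input = -53 dBFS.

-53 dBFS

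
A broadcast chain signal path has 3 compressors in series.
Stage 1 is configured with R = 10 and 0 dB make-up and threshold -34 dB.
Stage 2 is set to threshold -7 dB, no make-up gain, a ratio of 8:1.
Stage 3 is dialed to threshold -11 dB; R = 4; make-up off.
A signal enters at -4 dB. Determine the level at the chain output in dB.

-31 dB

Stage 1: overshoot 30 dB → 30/10 = 3 dB → -31 dB.
Stage 2: -31 dB is at or below the -7 dB threshold — no compression; output -31 dB.
Stage 3: below threshold (-31 ≤ -11); passes unchanged; output -31 dB.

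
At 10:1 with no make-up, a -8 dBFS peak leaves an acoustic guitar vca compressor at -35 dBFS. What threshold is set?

Gain reduction = -8 − (-35) = 27 dB; output overshoot = GR / (R − 1) = 27 / 9 = 3 dB.
Threshold = output − output overshoot = -35 − 3 = -38 dBFS.

-38 dBFS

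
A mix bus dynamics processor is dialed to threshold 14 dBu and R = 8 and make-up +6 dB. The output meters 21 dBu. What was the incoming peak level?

22 dBu

Remove make-up: 21 − 6 = 15 dBu.
The compressed level sits 15 − 14 = 1 dB over threshold.
Before 8:1 compression the overshoot was 1 × 8 = 8 dB, so input = 14 + 8 = 22 dBu.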